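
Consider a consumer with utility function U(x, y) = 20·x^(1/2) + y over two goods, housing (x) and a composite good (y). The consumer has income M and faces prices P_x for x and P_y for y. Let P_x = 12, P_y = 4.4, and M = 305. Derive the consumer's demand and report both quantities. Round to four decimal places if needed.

Utility is quasi-linear in y; the FOC for x is 10/√x = P_x/P_y.
Thus x* = (10·P_y/P_x)² — independent of M — with the rest of income spent on y.
Plugging in: x* = (10·4.4/12)² = 13.4444, y* = 32.6515.

x* = 13.4444, y* = 32.6515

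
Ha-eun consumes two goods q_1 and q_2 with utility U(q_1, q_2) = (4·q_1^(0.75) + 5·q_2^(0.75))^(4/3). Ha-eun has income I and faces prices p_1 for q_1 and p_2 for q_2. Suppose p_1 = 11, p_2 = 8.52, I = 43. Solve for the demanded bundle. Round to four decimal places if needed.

q_1* = 0.625, q_2* = 4.24

From the CES first-order condition, (4/5)·(q_2/q_1)^(0.25) = p_1/p_2.
Hence q_2/q_1 = ((5/4)·p_1/p_2)^(1/(0.25)), i.e. raised to the 4 power.
With the ratio pinned down, the budget gives q_1* = I/(p_1 + p_2·(q_2/q_1)) and q_2* = (q_2/q_1)·q_1*.
Numerically q_2/q_1 = 6.783478, so q_1* = 43/(11 + 8.52·6.783478) = 0.625 and q_2* = 6.783478·0.625 = 4.24.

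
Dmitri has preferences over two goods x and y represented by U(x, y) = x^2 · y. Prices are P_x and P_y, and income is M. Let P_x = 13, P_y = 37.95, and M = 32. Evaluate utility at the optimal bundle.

The MRS is 2·y/x. Set MRS = P_x/P_y.
So 2·P_y·y = P_x·x; combined with the budget, a share 2/3 of income goes to x.
Demand: x*(P_x,P_y,M) = 2/3·M/P_x and y* = 1/3·M/P_y.
At P_x=13, P_y=37.95, M=32: x* = 2/3·32/13 = 1.641, y* = 0.2811.
Utility at the optimum: U(1.641, 0.2811) = 0.7569.

V = 0.7569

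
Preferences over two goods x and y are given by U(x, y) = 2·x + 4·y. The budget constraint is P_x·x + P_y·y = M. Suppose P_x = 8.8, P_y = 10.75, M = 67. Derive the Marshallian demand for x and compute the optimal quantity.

Linear utility — the consumer picks whichever good has higher MU/price: 2/8.8 = 0.2273 vs 4/10.75 = 0.3721.
y gives more utility per dollar, so spend all income on y: y* = M/P_y, x* = 0.
Numerically: x* = 0, y* = 6.2326.

x* = 0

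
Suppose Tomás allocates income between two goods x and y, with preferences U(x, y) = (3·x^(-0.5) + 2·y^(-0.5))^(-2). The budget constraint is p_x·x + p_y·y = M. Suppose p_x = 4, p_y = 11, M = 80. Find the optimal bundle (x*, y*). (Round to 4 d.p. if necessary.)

With the ratio pinned down, the budget gives x* = M/(p_x + p_y·(y/x)) and y* = (y/x)·x*.
Numerically y/x = 0.388792, so x* = 80/(4 + 11·0.388792) = 9.6657 and y* = 0.388792·9.6657 = 3.7579.

x* = 9.6657, y* = 3.7579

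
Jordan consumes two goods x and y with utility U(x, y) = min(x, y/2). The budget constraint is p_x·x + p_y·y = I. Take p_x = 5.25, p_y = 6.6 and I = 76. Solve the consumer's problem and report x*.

Leontief preferences: the optimum is at the kink where x/1 = y/2, i.e. y = 2·x.
Budget: p_x·x + p_y·2·x = I, so (p_x + 2·p_y)·x = I.
Demand: x*(p_x,p_y,I) = I/(p_x + 2·p_y), y* = 2·I/(p_x + 2·p_y).
Here 5.25 + 2·6.6 = 18.45, giving x* = 4.1192.

x* = 4.1192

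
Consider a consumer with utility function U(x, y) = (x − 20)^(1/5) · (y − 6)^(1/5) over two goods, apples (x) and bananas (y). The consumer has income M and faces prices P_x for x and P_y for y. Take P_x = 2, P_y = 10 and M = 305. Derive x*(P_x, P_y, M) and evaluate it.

This is Cobb-Douglas in (x−20, y−6): tangency gives 0.2·P_y·(y−6) = 0.2·P_x·(x−20).
After buying the subsistence bundle (20, 6), a share 0.5 of the remaining income goes to x: x* = 20 + 0.5·(M − 20P_x − 6P_y)/P_x.
Discretionary income = 305 − 20·2 − 6·10 = 205; x* = 20 + 0.5·205/2 = 71.25.

x* = 71.25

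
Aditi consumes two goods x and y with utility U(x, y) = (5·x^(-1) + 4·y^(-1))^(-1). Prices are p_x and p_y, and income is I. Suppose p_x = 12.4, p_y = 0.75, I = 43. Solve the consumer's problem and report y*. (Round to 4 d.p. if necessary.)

MRS = MU_x/MU_y = (5/4)·(y/x)^(2). Set equal to p_x/p_y.
Solve for the ratio: y/x = [(4/5)·p_x/p_y]^(0.5).
With the ratio pinned down, the budget gives x* = I/(p_x + p_y·(y/x)) and y* = (y/x)·x*.
Numerically y/x = 3.636848, so x* = 43/(12.4 + 0.75·3.636848) = 2.8425 and y* = 3.636848·2.8425 = 10.3377.

y* = 10.3377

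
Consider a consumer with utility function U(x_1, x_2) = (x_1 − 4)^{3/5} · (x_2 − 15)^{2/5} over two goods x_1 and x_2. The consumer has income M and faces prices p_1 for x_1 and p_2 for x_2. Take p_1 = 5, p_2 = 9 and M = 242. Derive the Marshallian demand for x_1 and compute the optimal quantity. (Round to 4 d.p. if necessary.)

Let x_1' = x_1−4, x_2' = x_2−15. MRS = (3/2)·x_2'/x_1' = p_1/p_2.
After buying the subsistence bundle (4, 15), a share 0.6 of the remaining income goes to x_1: x_1* = 4 + 0.6·(M − 4p_1 − 15p_2)/p_1.
Discretionary income = 242 − 4·5 − 15·9 = 87; x_1* = 4 + 0.6·87/5 = 14.44.

x_1* = 14.44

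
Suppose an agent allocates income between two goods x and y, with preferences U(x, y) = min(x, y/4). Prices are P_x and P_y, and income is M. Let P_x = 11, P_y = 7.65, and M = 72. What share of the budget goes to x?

share on x = 0.2644

Demand: x*(P_x,P_y,M) = M/(P_x + 4·P_y), y* = 4·M/(P_x + 4·P_y).
Here 11 + 4·7.65 = 41.6, giving x* = 1.7308 and y* = 6.9231.
Expenditure on x: 11·1.7308 = 19.0385; share = 0.2644.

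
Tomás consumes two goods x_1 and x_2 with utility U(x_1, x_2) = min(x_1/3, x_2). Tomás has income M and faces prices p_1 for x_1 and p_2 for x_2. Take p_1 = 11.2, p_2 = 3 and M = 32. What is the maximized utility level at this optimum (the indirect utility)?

With perfect complements, no substitution: consume in ratio x_1:x_2 = 3:1.
Budget: p_1·x_1 + p_2·(1/3)·x_1 = M, so (3·p_1 + p_2)·x_1 = 3·M.
Demand: x_1*(p_1,p_2,M) = 3·M/(3·p_1 + p_2), x_2* = M/(3·p_1 + p_2).
Here 3·11.2 + 3 = 36.6, giving x_1* = 2.623 and x_2* = 0.8743.
Utility at the optimum: U(2.623, 0.8743) = 0.8743.

V = 0.8743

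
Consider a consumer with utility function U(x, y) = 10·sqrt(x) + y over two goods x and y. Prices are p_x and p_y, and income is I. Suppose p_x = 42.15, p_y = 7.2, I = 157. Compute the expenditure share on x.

share on x = 0.1958

Set MRS = p_x/p_y: 5·x^(−1/2) = p_x/p_y.
Thus x* = (5·p_y/p_x)² — independent of I — with the rest of income spent on y.
Plugging in: x* = (5·7.2/42.15)² = 0.7295, y* = 17.5351.
Expenditure on x: 42.15·0.7295 = 30.7473; share = 0.1958.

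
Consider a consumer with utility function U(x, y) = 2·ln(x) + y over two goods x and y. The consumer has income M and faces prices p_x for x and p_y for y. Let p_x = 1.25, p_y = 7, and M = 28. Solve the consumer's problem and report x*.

MU_x = 2/x, MU_y = 1. Tangency: 2/x = p_x/p_y.
So x*(p_x,p_y) = 2·p_y/p_x, independent of income; and y* = (M − 2·p_y)/p_y.
At the given prices: x* = 2·7/1.25 = 11.2.

x* = 11.2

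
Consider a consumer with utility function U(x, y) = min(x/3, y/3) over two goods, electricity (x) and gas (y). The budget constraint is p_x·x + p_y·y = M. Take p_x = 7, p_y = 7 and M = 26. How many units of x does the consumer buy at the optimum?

Leontief preferences: the optimum is at the kink where x/3 = y/3, i.e. y = x.
Budget: p_x·x + p_y·x = M, so (3·p_x + 3·p_y)·x = 3·M.
Demand: x*(p_x,p_y,M) = 3·M/(3·p_x + 3·p_y), y* = 3·M/(3·p_x + 3·p_y).
Here 3·7 + 3·7 = 42, giving x* = 1.8571.

x* = 1.8571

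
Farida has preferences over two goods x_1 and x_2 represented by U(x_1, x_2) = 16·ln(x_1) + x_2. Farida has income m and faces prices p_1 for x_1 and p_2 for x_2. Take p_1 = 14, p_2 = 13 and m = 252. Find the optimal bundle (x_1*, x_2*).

Set MRS = p_1/p_2: (16/x_1)/1 = p_1/p_2.
So x_1*(p_1,p_2) = 16·p_2/p_1, independent of income; and x_2* = (m − 16·p_2)/p_2.
At the given prices: x_1* = 16·13/14 = 14.8571, and x_2* = 3.3846.

x_1* = 14.8571, x_2* = 3.3846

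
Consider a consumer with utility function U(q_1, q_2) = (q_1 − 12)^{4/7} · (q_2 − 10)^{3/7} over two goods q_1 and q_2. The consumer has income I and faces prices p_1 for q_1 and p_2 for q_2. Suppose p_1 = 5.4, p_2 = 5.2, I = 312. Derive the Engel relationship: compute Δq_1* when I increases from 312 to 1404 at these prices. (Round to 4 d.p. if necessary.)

Δq_1* = 115.5556

MRS = (4/3)·(q_2−10)/(q_1−12). Tangency with p_1/p_2 gives q_2−10 = (3/4)·(p_1/p_2)·(q_1−12).
After buying the subsistence bundle (12, 10), a share 4/7 of the remaining income goes to q_1: q_1* = 12 + 4/7·(I − 12p_1 − 10p_2)/p_1.
Discretionary income = 312 − 12·5.4 − 10·5.2 = 195.2; q_1* = 12 + 4/7·195.2/5.4 = 32.6561.
At I' = 1404: q_1* = 148.2116. Change: 148.2116 − 32.6561 = 115.5556.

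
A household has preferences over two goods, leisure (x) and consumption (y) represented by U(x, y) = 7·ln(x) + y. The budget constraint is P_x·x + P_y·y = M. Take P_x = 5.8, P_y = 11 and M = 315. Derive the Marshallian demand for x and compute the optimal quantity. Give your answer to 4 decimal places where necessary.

x* = 13.2759

Set MRS = P_x/P_y: (7/x)/1 = P_x/P_y.
So x*(P_x,P_y) = 7·P_y/P_x, independent of income; and y* = (M − 7·P_y)/P_y.
At the given prices: x* = 7·11/5.8 = 13.2759.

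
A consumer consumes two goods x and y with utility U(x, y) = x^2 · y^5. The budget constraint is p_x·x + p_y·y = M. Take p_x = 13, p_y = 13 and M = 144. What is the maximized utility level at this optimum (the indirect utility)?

V = 310568.7195

MU_x/MU_y = (2·y)/(5·x); tangency sets this equal to p_x/p_y.
Rearranging, p_y·y = (5/2)·p_x·x. Substituting into the budget gives p_x·x·(1 + (5/2)) = M.
Demand: x*(p_x,p_y,M) = 2/7·M/p_x and y* = 5/7·M/p_y.
At p_x=13, p_y=13, M=144: x* = 2/7·144/13 = 3.1648, y* = 7.9121.
Utility at the optimum: U(3.1648, 7.9121) = 310568.7195.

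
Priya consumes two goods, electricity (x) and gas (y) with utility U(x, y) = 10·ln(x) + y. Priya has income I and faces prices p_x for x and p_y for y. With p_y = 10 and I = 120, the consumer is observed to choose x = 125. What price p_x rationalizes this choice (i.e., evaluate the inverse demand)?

p_x = 0.8

MU_x = 10/x, MU_y = 1. Tangency: 10/x = p_x/p_y.
So x*(p_x,p_y) = 10·p_y/p_x, independent of income; and y* = (I − 10·p_y)/p_y.
Set x* = 125 in the demand function and solve for p_x: p_x = 0.8.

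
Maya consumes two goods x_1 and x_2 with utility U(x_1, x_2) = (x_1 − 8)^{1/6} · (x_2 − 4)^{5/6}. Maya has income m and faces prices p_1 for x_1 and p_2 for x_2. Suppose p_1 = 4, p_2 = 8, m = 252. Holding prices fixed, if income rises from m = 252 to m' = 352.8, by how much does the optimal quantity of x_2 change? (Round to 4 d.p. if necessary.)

This is Cobb-Douglas in (x_1−8, x_2−4): tangency gives 1/6·p_2·(x_2−4) = 5/6·p_1·(x_1−8).
Substituting into the budget: x_1* = 8 + 1/6·(m − 8·p_1 − 4·p_2)/p_1, and x_2* = 4 + 5/6·(…)/p_2.
Discretionary income = 252 − 8·4 − 4·8 = 188; x_2* = 4 + 5/6·188/8 = 23.5833.
At m' = 352.8: x_2* = 34.0833. Change: 34.0833 − 23.5833 = 10.5.

Δx_2* = 10.5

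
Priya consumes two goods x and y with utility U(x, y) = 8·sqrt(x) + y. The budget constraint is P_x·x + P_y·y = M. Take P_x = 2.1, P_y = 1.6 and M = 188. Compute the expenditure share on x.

share on x = 0.1037

Set MRS = P_x/P_y: 4·x^(−1/2) = P_x/P_y.
Thus x* = (4·P_y/P_x)² — independent of M — with the rest of income spent on y.
Plugging in: x* = (4·1.6/2.1)² = 9.288, y* = 105.3095.
Expenditure on x: 2.1·9.288 = 19.5048; share = 0.1037.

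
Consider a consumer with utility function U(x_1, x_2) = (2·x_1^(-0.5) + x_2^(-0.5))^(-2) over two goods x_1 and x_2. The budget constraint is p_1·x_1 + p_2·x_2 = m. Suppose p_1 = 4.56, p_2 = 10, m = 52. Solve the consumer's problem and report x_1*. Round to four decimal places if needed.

MU_x_1 ∝ 2·x_1^(-1.5), MU_x_2 ∝ x_2^(-1.5), so MRS = 2·(x_2/x_1)^(1.5) = p_1/p_2.
Solve for the ratio: x_2/x_1 = [(1/2)·p_1/p_2]^(2/3).
With the ratio pinned down, the budget gives x_1* = m/(p_1 + p_2·(x_2/x_1)) and x_2* = (x_2/x_1)·x_1*.
Numerically x_2/x_1 = 0.373213, so x_1* = 52/(4.56 + 10·0.373213) = 6.271.

x_1* = 6.271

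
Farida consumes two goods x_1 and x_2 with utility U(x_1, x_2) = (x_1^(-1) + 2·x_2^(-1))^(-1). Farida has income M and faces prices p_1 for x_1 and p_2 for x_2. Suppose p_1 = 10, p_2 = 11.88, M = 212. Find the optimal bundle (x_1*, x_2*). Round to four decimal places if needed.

x_1* = 8.3418, x_2* = 10.8234

MU_x_1 ∝ x_1^(-2), MU_x_2 ∝ 2·x_2^(-2), so MRS = (1/2)·(x_2/x_1)^(2) = p_1/p_2.
Hence x_2/x_1 = (2·p_1/p_2)^(1/(2)), i.e. raised to the 0.5 power.
Substitute x_2 = (x_2/x_1)·x_1 into the budget: x_1* = M/(p_1 + p_2·(x_2/x_1)).
Numerically x_2/x_1 = 1.297498, so x_1* = 212/(10 + 11.88·1.297498) = 8.3418 and x_2* = 1.297498·8.3418 = 10.8234.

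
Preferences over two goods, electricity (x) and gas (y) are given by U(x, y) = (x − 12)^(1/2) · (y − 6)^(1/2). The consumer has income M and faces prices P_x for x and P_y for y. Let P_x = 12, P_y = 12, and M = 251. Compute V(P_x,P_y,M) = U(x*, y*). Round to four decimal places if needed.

V = 1.4583

Substituting into the budget: x* = 12 + 0.5·(M − 12·P_x − 6·P_y)/P_x, and y* = 6 + 0.5·(…)/P_y.
Discretionary income = 251 − 12·12 − 6·12 = 35; x* = 12 + 0.5·35/12 = 13.4583; y* = 6 + 0.5·35/12 = 7.4583.
Utility at the optimum: U(13.4583, 7.4583) = 1.4583.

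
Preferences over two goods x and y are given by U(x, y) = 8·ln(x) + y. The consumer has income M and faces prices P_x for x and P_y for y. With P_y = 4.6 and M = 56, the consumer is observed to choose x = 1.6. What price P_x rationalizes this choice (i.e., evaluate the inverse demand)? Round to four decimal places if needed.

P_x = 23

Set MRS = P_x/P_y: (8/x)/1 = P_x/P_y.
So x*(P_x,P_y) = 8·P_y/P_x, independent of income; and y* = (M − 8·P_y)/P_y.
Set x* = 1.6 in the demand function and solve for P_x: P_x = 23.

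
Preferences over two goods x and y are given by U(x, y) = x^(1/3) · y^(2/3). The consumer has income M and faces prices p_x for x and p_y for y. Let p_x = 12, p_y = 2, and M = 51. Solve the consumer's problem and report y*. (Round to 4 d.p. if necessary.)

Demand: x*(p_x,p_y,M) = 1/3·M/p_x and y* = 2/3·M/p_y.
At p_x=12, p_y=2, M=51: y* = 2/3·51/2 = 17.

y* = 17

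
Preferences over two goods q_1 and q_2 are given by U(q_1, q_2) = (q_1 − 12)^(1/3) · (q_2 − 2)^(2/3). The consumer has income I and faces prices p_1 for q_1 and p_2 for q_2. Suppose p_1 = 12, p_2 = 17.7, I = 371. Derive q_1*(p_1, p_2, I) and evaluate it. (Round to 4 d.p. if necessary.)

MRS = (1/2)·(q_2−2)/(q_1−12). Tangency with p_1/p_2 gives q_2−2 = 2·(p_1/p_2)·(q_1−12).
After buying the subsistence bundle (12, 2), a share 1/3 of the remaining income goes to q_1: q_1* = 12 + 1/3·(I − 12p_1 − 2p_2)/p_1.
Discretionary income = 371 − 12·12 − 2·17.7 = 191.6; q_1* = 12 + 1/3·191.6/12 = 17.3222.

q_1* = 17.3222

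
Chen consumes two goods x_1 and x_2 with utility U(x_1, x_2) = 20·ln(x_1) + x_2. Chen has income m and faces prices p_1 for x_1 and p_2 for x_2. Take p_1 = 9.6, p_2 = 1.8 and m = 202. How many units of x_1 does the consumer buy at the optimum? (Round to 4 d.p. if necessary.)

At the given prices: x_1* = 20·1.8/9.6 = 3.75.

x_1* = 3.75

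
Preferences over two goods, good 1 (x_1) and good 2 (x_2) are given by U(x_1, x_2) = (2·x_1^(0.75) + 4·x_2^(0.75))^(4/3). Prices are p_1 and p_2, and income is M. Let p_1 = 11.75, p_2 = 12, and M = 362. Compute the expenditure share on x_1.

Substitute x_2 = (x_2/x_1)·x_1 into the budget: x_1* = M/(p_1 + p_2·(x_2/x_1)).
Numerically x_2/x_1 = 14.707758, so x_1* = 362/(11.75 + 12·14.707758) = 1.923 and x_2* = 14.707758·1.923 = 28.2837.
Expenditure on x_1: 11.75·1.923 = 22.5958; share = 0.0624.

share on x_1 = 0.0624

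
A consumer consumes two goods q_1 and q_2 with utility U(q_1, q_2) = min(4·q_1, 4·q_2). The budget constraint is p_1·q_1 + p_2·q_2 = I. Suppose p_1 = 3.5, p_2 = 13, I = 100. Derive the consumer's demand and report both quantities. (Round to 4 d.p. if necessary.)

Demand: q_1*(p_1,p_2,I) = 4·I/(4·p_1 + 4·p_2), q_2* = 4·I/(4·p_1 + 4·p_2).
Here 4·3.5 + 4·13 = 66, giving q_1* = 6.0606 and q_2* = 6.0606.

q_1* = 6.0606, q_2* = 6.0606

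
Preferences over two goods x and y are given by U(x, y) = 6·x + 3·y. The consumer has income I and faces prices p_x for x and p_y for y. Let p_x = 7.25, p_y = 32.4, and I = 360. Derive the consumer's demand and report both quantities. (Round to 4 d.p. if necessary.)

x* = 49.6552, y* = 0

Linear utility — the consumer picks whichever good has higher MU/price: 6/7.25 = 0.8276 vs 3/32.4 = 0.0926.
x gives more utility per dollar, so spend all income on x: x* = I/p_x, y* = 0.
Numerically: x* = 49.6552, y* = 0.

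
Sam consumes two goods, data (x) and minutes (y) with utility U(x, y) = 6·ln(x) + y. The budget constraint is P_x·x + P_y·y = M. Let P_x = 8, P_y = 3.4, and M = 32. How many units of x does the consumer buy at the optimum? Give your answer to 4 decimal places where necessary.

x* = 2.55

Set MRS = P_x/P_y: (6/x)/1 = P_x/P_y.
So x*(P_x,P_y) = 6·P_y/P_x, independent of income; and y* = (M − 6·P_y)/P_y.
At the given prices: x* = 6·3.4/8 = 2.55.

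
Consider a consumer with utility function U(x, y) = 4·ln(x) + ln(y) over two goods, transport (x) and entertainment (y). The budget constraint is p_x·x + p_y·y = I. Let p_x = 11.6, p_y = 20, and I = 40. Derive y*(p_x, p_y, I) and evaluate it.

y* = 0.4

The MRS is 4·y/x. Set MRS = p_x/p_y.
So 4·p_y·y = p_x·x; combined with the budget, a share 0.8 of income goes to x.
Demand: x*(p_x,p_y,I) = 0.8·I/p_x and y* = 0.2·I/p_y.
At p_x=11.6, p_y=20, I=40: y* = 0.2·40/20 = 0.4.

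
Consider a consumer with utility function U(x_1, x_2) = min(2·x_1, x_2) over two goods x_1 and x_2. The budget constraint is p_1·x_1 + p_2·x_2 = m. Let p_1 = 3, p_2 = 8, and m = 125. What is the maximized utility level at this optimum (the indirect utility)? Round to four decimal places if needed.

V = 13.1579

With perfect complements, no substitution: consume in ratio x_1:x_2 = 1:2.
Budget: p_1·x_1 + p_2·2·x_1 = m, so (p_1 + 2·p_2)·x_1 = m.
Demand: x_1*(p_1,p_2,m) = m/(p_1 + 2·p_2), x_2* = 2·m/(p_1 + 2·p_2).
Here 3 + 2·8 = 19, giving x_1* = 6.5789 and x_2* = 13.1579.
Utility at the optimum: U(6.5789, 13.1579) = 13.1579.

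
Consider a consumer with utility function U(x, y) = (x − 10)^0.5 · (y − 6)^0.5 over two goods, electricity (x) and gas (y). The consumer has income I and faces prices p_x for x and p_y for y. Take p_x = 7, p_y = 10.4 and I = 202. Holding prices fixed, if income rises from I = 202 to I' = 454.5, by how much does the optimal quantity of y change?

This is Cobb-Douglas in (x−10, y−6): tangency gives 0.5·p_y·(y−6) = 0.5·p_x·(x−10).
After buying the subsistence bundle (10, 6), a share 0.5 of the remaining income goes to x: x* = 10 + 0.5·(I − 10p_x − 6p_y)/p_x.
Discretionary income = 202 − 10·7 − 6·10.4 = 69.6; y* = 6 + 0.5·69.6/10.4 = 9.3462.
At I' = 454.5: y* = 21.4856. Change: 21.4856 − 9.3462 = 12.1394.

Δy* = 12.1394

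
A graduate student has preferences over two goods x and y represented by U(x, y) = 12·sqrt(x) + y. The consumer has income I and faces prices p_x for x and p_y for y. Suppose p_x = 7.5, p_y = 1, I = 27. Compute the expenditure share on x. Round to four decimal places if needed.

share on x = 0.1778

Set MRS = p_x/p_y: 6·x^(−1/2) = p_x/p_y.
Solve: √x = 6·p_y/p_x, so x*(p_x,p_y) = (6·p_y/p_x)², and y* = (I − p_x·x*)/p_y.
Plugging in: x* = (6·1/7.5)² = 0.64, y* = 22.2.
Expenditure on x: 7.5·0.64 = 4.8; share = 0.1778.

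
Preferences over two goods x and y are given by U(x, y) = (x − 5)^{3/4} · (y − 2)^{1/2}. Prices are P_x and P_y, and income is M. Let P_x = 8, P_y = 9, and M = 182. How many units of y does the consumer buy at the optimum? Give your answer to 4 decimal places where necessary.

y* = 7.5111

After buying the subsistence bundle (5, 2), a share 0.6 of the remaining income goes to x: x* = 5 + 0.6·(M − 5P_x − 2P_y)/P_x.
Discretionary income = 182 − 5·8 − 2·9 = 124; y* = 2 + 0.4·124/9 = 7.5111.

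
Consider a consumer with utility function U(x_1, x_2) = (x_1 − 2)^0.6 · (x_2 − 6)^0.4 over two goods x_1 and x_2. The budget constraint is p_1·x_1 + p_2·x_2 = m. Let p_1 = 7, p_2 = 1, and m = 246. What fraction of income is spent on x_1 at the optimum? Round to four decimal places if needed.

share on x_1 = 0.6081

MRS = (3/2)·(x_2−6)/(x_1−2). Tangency with p_1/p_2 gives x_2−6 = (2/3)·(p_1/p_2)·(x_1−2).
Substituting into the budget: x_1* = 2 + 0.6·(m − 2·p_1 − 6·p_2)/p_1, and x_2* = 6 + 0.4·(…)/p_2.
Discretionary income = 246 − 2·7 − 6·1 = 226; x_1* = 2 + 0.6·226/7 = 21.3714; x_2* = 6 + 0.4·226/1 = 96.4.
Expenditure on x_1: 7·21.3714 = 149.6; share = 0.6081.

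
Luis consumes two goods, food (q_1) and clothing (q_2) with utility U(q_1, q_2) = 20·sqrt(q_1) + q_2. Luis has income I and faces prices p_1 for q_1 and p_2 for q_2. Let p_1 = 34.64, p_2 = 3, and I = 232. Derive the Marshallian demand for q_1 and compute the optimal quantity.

q_1* = 0.75

Thus q_1* = (10·p_2/p_1)² — independent of I — with the rest of income spent on q_2.
Plugging in: q_1* = (10·3/34.64)² = 0.75.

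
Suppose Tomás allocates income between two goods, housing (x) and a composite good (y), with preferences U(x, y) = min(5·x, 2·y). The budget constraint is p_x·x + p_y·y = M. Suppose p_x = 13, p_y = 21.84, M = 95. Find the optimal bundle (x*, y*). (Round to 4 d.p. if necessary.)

x* = 1.4053, y* = 3.5133

Demand: x*(p_x,p_y,M) = 2·M/(2·p_x + 5·p_y), y* = 5·M/(2·p_x + 5·p_y).
Here 2·13 + 5·21.84 = 135.2, giving x* = 1.4053 and y* = 3.5133.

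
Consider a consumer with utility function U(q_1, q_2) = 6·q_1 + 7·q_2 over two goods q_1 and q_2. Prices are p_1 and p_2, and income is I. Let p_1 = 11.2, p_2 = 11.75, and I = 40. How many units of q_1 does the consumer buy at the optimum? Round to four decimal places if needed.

q_1* = 0

Linear utility — the consumer picks whichever good has higher MU/price: 6/11.2 = 0.5357 vs 7/11.75 = 0.5957.
q_2 gives more utility per dollar, so spend all income on q_2: q_2* = I/p_2, q_1* = 0.
Numerically: q_1* = 0, q_2* = 3.4043.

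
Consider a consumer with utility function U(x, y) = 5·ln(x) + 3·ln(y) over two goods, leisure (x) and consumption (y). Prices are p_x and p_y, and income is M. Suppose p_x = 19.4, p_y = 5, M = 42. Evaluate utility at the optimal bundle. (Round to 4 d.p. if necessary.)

Tangency: MRS = (5/3)·y/x = p_x/p_y.
Rearranging, p_y·y = (3/5)·p_x·x. Substituting into the budget gives p_x·x·(1 + (3/5)) = M.
Demand: x*(p_x,p_y,M) = 0.625·M/p_x and y* = 0.375·M/p_y.
At p_x=19.4, p_y=5, M=42: x* = 0.625·42/19.4 = 1.3531, y* = 3.15.
Utility at the optimum: U(1.3531, 3.15) = 4.9542.

V = 4.9542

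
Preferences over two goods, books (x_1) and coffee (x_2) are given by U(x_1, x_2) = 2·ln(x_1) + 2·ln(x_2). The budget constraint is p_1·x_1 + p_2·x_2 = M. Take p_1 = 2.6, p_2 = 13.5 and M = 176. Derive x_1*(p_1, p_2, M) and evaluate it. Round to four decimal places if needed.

x_1* = 33.8462

MU_x_1/MU_x_2 = (2·x_2)/(2·x_1); tangency sets this equal to p_1/p_2.
Rearranging, p_2·x_2 = p_1·x_1. Substituting into the budget gives p_1·x_1·(1 + 1) = M.
Demand: x_1*(p_1,p_2,M) = 0.5·M/p_1 and x_2* = 0.5·M/p_2.
At p_1=2.6, p_2=13.5, M=176: x_1* = 0.5·176/2.6 = 33.8462.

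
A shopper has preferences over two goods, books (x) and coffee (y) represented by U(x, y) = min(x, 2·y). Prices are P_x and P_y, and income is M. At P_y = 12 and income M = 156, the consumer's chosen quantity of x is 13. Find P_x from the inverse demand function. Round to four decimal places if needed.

Leontief preferences: the optimum is at the kink where x/2 = y/1, i.e. y = (1/2)·x.
Budget: P_x·x + P_y·(1/2)·x = M, so (2·P_x + P_y)·x = 2·M.
Demand: x*(P_x,P_y,M) = 2·M/(2·P_x + P_y), y* = M/(2·P_x + P_y).
Set x* = 13 in the demand function and solve for P_x: P_x = 6.

P_x = 6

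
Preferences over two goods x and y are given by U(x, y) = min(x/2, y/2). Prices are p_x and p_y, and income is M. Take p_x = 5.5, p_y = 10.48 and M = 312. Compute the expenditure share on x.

share on x = 0.3442

With perfect complements, no substitution: consume in ratio x:y = 2:2.
Budget: p_x·x + p_y·x = M, so (2·p_x + 2·p_y)·x = 2·M.
Demand: x*(p_x,p_y,M) = 2·M/(2·p_x + 2·p_y), y* = 2·M/(2·p_x + 2·p_y).
Here 2·5.5 + 2·10.48 = 31.96, giving x* = 19.5244 and y* = 19.5244.
Expenditure on x: 5.5·19.5244 = 107.3842; share = 0.3442.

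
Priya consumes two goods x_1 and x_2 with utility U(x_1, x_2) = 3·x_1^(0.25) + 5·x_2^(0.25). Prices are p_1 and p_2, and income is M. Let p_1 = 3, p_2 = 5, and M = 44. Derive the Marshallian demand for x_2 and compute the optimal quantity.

MRS = MU_x_1/MU_x_2 = (3/5)·(x_2/x_1)^(0.75). Set equal to p_1/p_2.
Hence x_2/x_1 = ((5/3)·p_1/p_2)^(1/(0.75)), i.e. raised to the 4/3 power.
Substitute x_2 = (x_2/x_1)·x_1 into the budget: x_1* = M/(p_1 + p_2·(x_2/x_1)).
Numerically x_2/x_1 = 1, so x_1* = 44/(3 + 5·1) = 5.5 and x_2* = 1·5.5 = 5.5.

x_2* = 5.5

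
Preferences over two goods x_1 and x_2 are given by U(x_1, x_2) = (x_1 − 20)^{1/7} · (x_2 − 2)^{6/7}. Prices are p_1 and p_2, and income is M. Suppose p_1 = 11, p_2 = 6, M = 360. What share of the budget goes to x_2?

This is Cobb-Douglas in (x_1−20, x_2−2): tangency gives 1/7·p_2·(x_2−2) = 6/7·p_1·(x_1−20).
Substituting into the budget: x_1* = 20 + 1/7·(M − 20·p_1 − 2·p_2)/p_1, and x_2* = 2 + 6/7·(…)/p_2.
Discretionary income = 360 − 20·11 − 2·6 = 128; x_1* = 20 + 1/7·128/11 = 21.6623; x_2* = 2 + 6/7·128/6 = 20.2857.
Expenditure on x_2: 6·20.2857 = 121.7143; share = 0.3381.

share on x_2 = 0.3381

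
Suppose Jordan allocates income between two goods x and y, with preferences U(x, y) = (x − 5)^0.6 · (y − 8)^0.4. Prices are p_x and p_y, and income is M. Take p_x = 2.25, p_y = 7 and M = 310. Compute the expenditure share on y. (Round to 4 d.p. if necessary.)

share on y = 0.4939

MRS = (3/2)·(y−8)/(x−5). Tangency with p_x/p_y gives y−8 = (2/3)·(p_x/p_y)·(x−5).
After buying the subsistence bundle (5, 8), a share 0.6 of the remaining income goes to x: x* = 5 + 0.6·(M − 5p_x − 8p_y)/p_x.
Discretionary income = 310 − 5·2.25 − 8·7 = 242.75; x* = 5 + 0.6·242.75/2.25 = 69.7333; y* = 8 + 0.4·242.75/7 = 21.8714.
Expenditure on y: 7·21.8714 = 153.1; share = 0.4939.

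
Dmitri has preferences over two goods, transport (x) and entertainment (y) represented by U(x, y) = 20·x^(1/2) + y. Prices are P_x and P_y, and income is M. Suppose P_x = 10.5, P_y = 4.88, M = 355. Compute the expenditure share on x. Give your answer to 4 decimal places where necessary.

share on x = 0.6389

Utility is quasi-linear in y; the FOC for x is 10/√x = P_x/P_y.
Solve: √x = 10·P_y/P_x, so x*(P_x,P_y) = (10·P_y/P_x)², and y* = (M − P_x·x*)/P_y.
Plugging in: x* = (10·4.88/10.5)² = 21.6004, y* = 26.2697.
Expenditure on x: 10.5·21.6004 = 226.8038; share = 0.6389.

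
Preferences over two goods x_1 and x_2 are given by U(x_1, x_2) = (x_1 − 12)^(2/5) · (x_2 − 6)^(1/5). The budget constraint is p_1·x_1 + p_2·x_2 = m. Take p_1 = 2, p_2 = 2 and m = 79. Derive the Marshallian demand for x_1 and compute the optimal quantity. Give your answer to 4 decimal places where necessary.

x_1* = 26.3333

Substituting into the budget: x_1* = 12 + 2/3·(m − 12·p_1 − 6·p_2)/p_1, and x_2* = 6 + 1/3·(…)/p_2.
Discretionary income = 79 − 12·2 − 6·2 = 43; x_1* = 12 + 2/3·43/2 = 26.3333.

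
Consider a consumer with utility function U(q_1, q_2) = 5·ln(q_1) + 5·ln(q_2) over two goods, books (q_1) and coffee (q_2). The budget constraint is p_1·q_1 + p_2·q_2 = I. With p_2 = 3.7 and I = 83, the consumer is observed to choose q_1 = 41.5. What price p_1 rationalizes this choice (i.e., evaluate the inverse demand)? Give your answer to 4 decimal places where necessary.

p_1 = 1

The MRS is q_2/q_1. Set MRS = p_1/p_2.
So 5·p_2·q_2 = 5·p_1·q_1; combined with the budget, a share 0.5 of income goes to q_1.
Demand: q_1*(p_1,p_2,I) = 0.5·I/p_1 and q_2* = 0.5·I/p_2.
Set q_1* = 41.5 in the demand function and solve for p_1: p_1 = 1.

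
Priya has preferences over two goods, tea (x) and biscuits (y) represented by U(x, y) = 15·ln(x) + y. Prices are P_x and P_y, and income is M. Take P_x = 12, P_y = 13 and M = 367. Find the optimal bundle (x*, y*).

Set MRS = P_x/P_y: (15/x)/1 = P_x/P_y.
So x*(P_x,P_y) = 15·P_y/P_x, independent of income; and y* = (M − 15·P_y)/P_y.
At the given prices: x* = 15·13/12 = 16.25, and y* = 13.2308.

x* = 16.25, y* = 13.2308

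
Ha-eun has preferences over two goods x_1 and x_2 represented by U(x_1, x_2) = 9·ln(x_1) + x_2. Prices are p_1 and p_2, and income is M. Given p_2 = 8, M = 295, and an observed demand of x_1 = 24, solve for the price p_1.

MU_x_1 = 9/x_1, MU_x_2 = 1. Tangency: 9/x_1 = p_1/p_2.
So x_1*(p_1,p_2) = 9·p_2/p_1, independent of income; and x_2* = (M − 9·p_2)/p_2.
Set x_1* = 24 in the demand function and solve for p_1: p_1 = 3.

p_1 = 3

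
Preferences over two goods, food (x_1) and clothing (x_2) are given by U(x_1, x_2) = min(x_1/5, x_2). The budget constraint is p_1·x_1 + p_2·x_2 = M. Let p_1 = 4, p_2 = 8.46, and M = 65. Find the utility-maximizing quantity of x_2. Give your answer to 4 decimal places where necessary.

x_2* = 2.2839

With perfect complements, no substitution: consume in ratio x_1:x_2 = 5:1.
Budget: p_1·x_1 + p_2·(1/5)·x_1 = M, so (5·p_1 + p_2)·x_1 = 5·M.
Demand: x_1*(p_1,p_2,M) = 5·M/(5·p_1 + p_2), x_2* = M/(5·p_1 + p_2).
Here 5·4 + 8.46 = 28.46, giving x_2* = 2.2839.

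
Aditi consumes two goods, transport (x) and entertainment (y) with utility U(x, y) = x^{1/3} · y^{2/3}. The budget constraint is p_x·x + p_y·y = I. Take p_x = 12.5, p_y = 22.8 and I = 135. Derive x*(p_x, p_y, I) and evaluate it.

x* = 3.6

MU_x/MU_y = (1/3·y)/(2/3·x); tangency sets this equal to p_x/p_y.
So 1/3·p_y·y = 2/3·p_x·x; combined with the budget, a share 1/3 of income goes to x.
Demand: x*(p_x,p_y,I) = 1/3·I/p_x and y* = 2/3·I/p_y.
At p_x=12.5, p_y=22.8, I=135: x* = 1/3·135/12.5 = 3.6.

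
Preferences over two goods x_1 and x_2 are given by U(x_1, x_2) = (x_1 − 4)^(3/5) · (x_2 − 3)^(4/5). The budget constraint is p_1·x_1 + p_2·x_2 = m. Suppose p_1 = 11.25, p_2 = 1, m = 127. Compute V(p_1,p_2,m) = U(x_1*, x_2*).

Substituting into the budget: x_1* = 4 + 3/7·(m − 4·p_1 − 3·p_2)/p_1, and x_2* = 3 + 4/7·(…)/p_2.
Discretionary income = 127 − 4·11.25 − 3·1 = 79; x_1* = 4 + 3/7·79/11.25 = 7.0095; x_2* = 3 + 4/7·79/1 = 48.1429.
Utility at the optimum: U(7.0095, 48.1429) = 40.8103.

V = 40.8103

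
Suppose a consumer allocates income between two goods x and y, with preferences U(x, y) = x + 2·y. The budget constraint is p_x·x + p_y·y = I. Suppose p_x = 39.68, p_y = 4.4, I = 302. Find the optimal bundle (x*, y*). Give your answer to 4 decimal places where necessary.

y gives more utility per dollar, so spend all income on y: y* = I/p_y, x* = 0.
Numerically: x* = 0, y* = 68.6364.

x* = 0, y* = 68.6364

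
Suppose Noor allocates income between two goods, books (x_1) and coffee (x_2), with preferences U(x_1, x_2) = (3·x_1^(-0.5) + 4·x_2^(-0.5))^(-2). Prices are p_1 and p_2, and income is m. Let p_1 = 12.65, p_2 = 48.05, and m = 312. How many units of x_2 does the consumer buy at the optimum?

From the CES first-order condition, (3/4)·(x_2/x_1)^(1.5) = p_1/p_2.
Solve for the ratio: x_2/x_1 = [(4/3)·p_1/p_2]^(2/3).
Substitute x_2 = (x_2/x_1)·x_1 into the budget: x_1* = m/(p_1 + p_2·(x_2/x_1)).
Numerically x_2/x_1 = 0.497612, so x_1* = 312/(12.65 + 48.05·0.497612) = 8.5339 and x_2* = 0.497612·8.5339 = 4.2465.

x_2* = 4.2465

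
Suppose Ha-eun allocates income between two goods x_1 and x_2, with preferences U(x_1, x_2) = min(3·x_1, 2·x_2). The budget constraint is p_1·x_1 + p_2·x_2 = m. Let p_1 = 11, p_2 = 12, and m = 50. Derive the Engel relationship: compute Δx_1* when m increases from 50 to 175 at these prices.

Δx_1* = 4.3103

Demand: x_1*(p_1,p_2,m) = 2·m/(2·p_1 + 3·p_2), x_2* = 3·m/(2·p_1 + 3·p_2).
Here 2·11 + 3·12 = 58, giving x_1* = 1.7241.
At m' = 175: x_1* = 6.0345. Change: 6.0345 − 1.7241 = 4.3103.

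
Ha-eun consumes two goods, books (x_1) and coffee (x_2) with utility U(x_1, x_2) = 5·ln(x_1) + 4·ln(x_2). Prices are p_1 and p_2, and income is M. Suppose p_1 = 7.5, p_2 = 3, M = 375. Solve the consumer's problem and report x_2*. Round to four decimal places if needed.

Demand: x_1*(p_1,p_2,M) = 5/9·M/p_1 and x_2* = 4/9·M/p_2.
At p_1=7.5, p_2=3, M=375: x_2* = 4/9·375/3 = 55.5556.

x_2* = 55.5556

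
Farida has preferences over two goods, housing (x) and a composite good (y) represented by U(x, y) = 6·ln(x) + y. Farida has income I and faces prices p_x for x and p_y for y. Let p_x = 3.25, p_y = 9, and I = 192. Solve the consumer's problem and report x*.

Set MRS = p_x/p_y: (6/x)/1 = p_x/p_y.
So x*(p_x,p_y) = 6·p_y/p_x, independent of income; and y* = (I − 6·p_y)/p_y.
At the given prices: x* = 6·9/3.25 = 16.6154.

x* = 16.6154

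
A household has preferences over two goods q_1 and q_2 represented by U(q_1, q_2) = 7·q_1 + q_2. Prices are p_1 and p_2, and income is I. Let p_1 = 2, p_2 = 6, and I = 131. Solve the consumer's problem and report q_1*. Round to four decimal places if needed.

q_1* = 65.5

Linear utility — the consumer picks whichever good has higher MU/price: 7/2 = 3.5 vs 1/6 = 0.1667.
q_1 gives more utility per dollar, so spend all income on q_1: q_1* = I/p_1, q_2* = 0.
Numerically: q_1* = 65.5, q_2* = 0.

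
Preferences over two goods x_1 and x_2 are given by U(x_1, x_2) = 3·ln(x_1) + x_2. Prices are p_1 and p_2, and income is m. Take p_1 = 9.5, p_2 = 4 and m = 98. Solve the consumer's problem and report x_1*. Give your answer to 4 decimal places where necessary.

Set MRS = p_1/p_2: (3/x_1)/1 = p_1/p_2.
So x_1*(p_1,p_2) = 3·p_2/p_1, independent of income; and x_2* = (m − 3·p_2)/p_2.
At the given prices: x_1* = 3·4/9.5 = 1.2632.

x_1* = 1.2632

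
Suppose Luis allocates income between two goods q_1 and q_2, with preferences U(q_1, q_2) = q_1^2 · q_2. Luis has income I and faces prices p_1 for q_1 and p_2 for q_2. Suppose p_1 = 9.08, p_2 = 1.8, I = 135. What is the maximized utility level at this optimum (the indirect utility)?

MU_q_1/MU_q_2 = (2·q_2)/(q_1); tangency sets this equal to p_1/p_2.
So 2·p_2·q_2 = p_1·q_1; combined with the budget, a share 2/3 of income goes to q_1.
Demand: q_1*(p_1,p_2,I) = 2/3·I/p_1 and q_2* = 1/3·I/p_2.
At p_1=9.08, p_2=1.8, I=135: q_1* = 2/3·135/9.08 = 9.9119, q_2* = 25.
Utility at the optimum: U(9.9119, 25) = 2456.1412.

V = 2456.1412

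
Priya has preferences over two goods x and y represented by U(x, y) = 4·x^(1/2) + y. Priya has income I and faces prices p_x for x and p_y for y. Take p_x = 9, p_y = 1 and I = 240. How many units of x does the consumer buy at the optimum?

Plugging in: x* = (2·1/9)² = 0.0494.

x* = 0.0494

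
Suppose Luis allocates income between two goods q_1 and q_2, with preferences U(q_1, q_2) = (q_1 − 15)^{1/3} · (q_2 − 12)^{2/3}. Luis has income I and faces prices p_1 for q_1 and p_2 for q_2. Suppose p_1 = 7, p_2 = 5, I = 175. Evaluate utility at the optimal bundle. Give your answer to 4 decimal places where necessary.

V = 0.946

This is Cobb-Douglas in (q_1−15, q_2−12): tangency gives 1/3·p_2·(q_2−12) = 2/3·p_1·(q_1−15).
Substituting into the budget: q_1* = 15 + 1/3·(I − 15·p_1 − 12·p_2)/p_1, and q_2* = 12 + 2/3·(…)/p_2.
Discretionary income = 175 − 15·7 − 12·5 = 10; q_1* = 15 + 1/3·10/7 = 15.4762; q_2* = 12 + 2/3·10/5 = 13.3333.
Utility at the optimum: U(15.4762, 13.3333) = 0.946.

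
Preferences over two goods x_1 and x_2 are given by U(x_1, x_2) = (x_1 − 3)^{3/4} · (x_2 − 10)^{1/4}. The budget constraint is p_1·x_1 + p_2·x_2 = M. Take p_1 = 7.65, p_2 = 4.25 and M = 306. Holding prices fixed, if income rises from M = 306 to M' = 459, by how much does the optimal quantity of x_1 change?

Δx_1* = 15

MRS = 3·(x_2−10)/(x_1−3). Tangency with p_1/p_2 gives x_2−10 = (1/3)·(p_1/p_2)·(x_1−3).
After buying the subsistence bundle (3, 10), a share 0.75 of the remaining income goes to x_1: x_1* = 3 + 0.75·(M − 3p_1 − 10p_2)/p_1.
Discretionary income = 306 − 3·7.65 − 10·4.25 = 240.55; x_1* = 3 + 0.75·240.55/7.65 = 26.5833.
At M' = 459: x_1* = 41.5833. Change: 41.5833 − 26.5833 = 15.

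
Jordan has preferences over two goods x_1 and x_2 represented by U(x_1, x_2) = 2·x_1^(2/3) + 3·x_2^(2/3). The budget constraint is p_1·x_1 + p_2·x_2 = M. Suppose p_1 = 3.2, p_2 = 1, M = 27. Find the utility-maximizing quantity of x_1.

MU_x_1 ∝ 2·x_1^(-1/3), MU_x_2 ∝ 3·x_2^(-1/3), so MRS = (2/3)·(x_2/x_1)^(1/3) = p_1/p_2.
Hence x_2/x_1 = ((3/2)·p_1/p_2)^(1/(1/3)), i.e. raised to the 3 power.
With the ratio pinned down, the budget gives x_1* = M/(p_1 + p_2·(x_2/x_1)) and x_2* = (x_2/x_1)·x_1*.
Numerically x_2/x_1 = 110.592, so x_1* = 27/(3.2 + 1·110.592) = 0.2373.

x_1* = 0.2373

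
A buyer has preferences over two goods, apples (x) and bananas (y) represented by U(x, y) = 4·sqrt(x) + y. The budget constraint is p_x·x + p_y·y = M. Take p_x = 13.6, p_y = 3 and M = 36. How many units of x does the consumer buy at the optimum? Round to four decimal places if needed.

x* = 0.1946

Set MRS = p_x/p_y: 2·x^(−1/2) = p_x/p_y.
Solve: √x = 2·p_y/p_x, so x*(p_x,p_y) = (2·p_y/p_x)², and y* = (M − p_x·x*)/p_y.
Plugging in: x* = (2·3/13.6)² = 0.1946.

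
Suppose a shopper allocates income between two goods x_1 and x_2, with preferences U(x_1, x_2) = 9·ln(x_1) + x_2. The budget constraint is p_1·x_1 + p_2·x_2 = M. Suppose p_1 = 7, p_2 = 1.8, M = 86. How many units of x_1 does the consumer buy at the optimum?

x_1* = 2.3143

Set MRS = p_1/p_2: (9/x_1)/1 = p_1/p_2.
So x_1*(p_1,p_2) = 9·p_2/p_1, independent of income; and x_2* = (M − 9·p_2)/p_2.
At the given prices: x_1* = 9·1.8/7 = 2.3143.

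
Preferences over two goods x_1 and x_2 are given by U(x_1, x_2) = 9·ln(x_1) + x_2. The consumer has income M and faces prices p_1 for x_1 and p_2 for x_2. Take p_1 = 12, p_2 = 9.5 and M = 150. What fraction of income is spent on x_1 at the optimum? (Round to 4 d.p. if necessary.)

MU_x_1 = 9/x_1, MU_x_2 = 1. Tangency: 9/x_1 = p_1/p_2.
So x_1*(p_1,p_2) = 9·p_2/p_1, independent of income; and x_2* = (M − 9·p_2)/p_2.
At the given prices: x_1* = 9·9.5/12 = 7.125, and x_2* = 6.7895.
Expenditure on x_1: 12·7.125 = 85.5; share = 0.57.

share on x_1 = 0.57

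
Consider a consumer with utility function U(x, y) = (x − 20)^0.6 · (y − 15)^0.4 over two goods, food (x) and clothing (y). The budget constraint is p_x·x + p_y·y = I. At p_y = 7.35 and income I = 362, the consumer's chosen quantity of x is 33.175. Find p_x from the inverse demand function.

MRS = (3/2)·(y−15)/(x−20). Tangency with p_x/p_y gives y−15 = (2/3)·(p_x/p_y)·(x−20).
Substituting into the budget: x* = 20 + 0.6·(I − 20·p_x − 15·p_y)/p_x, and y* = 15 + 0.4·(…)/p_y.
Set x* = 33.175 in the demand function and solve for p_x: p_x = 6.

p_x = 6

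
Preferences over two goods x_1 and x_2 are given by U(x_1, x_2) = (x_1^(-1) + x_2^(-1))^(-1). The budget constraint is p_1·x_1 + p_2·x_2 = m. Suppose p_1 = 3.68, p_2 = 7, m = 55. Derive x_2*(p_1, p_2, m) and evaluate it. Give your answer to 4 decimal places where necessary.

x_2* = 4.5547

MRS = MU_x_1/MU_x_2 = (x_2/x_1)^(2). Set equal to p_1/p_2.
Hence x_2/x_1 = (p_1/p_2)^(1/(2)), i.e. raised to the 0.5 power.
With the ratio pinned down, the budget gives x_1* = m/(p_1 + p_2·(x_2/x_1)) and x_2* = (x_2/x_1)·x_1*.
Numerically x_2/x_1 = 0.725062, so x_1* = 55/(3.68 + 7·0.725062) = 6.2818 and x_2* = 0.725062·6.2818 = 4.5547.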